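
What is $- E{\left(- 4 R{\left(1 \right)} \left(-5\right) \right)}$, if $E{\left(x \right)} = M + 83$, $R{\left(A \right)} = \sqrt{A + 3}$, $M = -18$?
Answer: $-65$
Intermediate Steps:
$R{\left(A \right)} = \sqrt{3 + A}$
$E{\left(x \right)} = 65$ ($E{\left(x \right)} = -18 + 83 = 65$)
$- E{\left(- 4 R{\left(1 \right)} \left(-5\right) \right)} = \left(-1\right) 65 = -65$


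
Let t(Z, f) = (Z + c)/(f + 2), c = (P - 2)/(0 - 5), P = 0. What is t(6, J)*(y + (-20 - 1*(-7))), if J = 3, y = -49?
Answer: -1984/25 ≈ -79.360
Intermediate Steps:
c = ⅖ (c = (0 - 2)/(0 - 5) = -2/(-5) = -2*(-⅕) = ⅖ ≈ 0.40000)
t(Z, f) = (⅖ + Z)/(2 + f) (t(Z, f) = (Z + ⅖)/(f + 2) = (⅖ + Z)/(2 + f))
t(6, J)*(y + (-20 - 1*(-7))) = ((⅖ + 6)/(2 + 3))*(-49 + (-20 - 1*(-7))) = ((32/5)/5)*(-49 + (-20 + 7)) = ((⅕)*(32/5))*(-49 - 13) = (32/25)*(-62) = -1984/25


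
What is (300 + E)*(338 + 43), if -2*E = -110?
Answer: 135255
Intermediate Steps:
E = 55 (E = -½*(-110) = 55)
(300 + E)*(338 + 43) = (300 + 55)*(338 + 43) = 355*381 = 135255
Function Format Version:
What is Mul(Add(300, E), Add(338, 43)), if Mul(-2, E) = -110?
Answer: 135255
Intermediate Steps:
E = 55 (E = Mul(Rational(-1, 2), -110) = 55)
Mul(Add(300, E), Add(338, 43)) = Mul(Add(300, 55), Add(338, 43)) = Mul(355, 381) = 135255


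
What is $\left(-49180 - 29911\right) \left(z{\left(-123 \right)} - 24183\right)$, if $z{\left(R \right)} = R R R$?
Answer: $149090489550$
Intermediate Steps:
$z{\left(R \right)} = R^{3}$ ($z{\left(R \right)} = R^{2} R = R^{3}$)
$\left(-49180 - 29911\right) \left(z{\left(-123 \right)} - 24183\right) = \left(-49180 - 29911\right) \left(\left(-123\right)^{3} - 24183\right) = - 79091 \left(-1860867 - 24183\right) = \left(-79091\right) \left(-1885050\right) = 149090489550$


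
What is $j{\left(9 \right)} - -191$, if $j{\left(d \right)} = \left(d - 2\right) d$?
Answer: $254$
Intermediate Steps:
$j{\left(d \right)} = d \left(-2 + d\right)$ ($j{\left(d \right)} = \left(-2 + d\right) d = d \left(-2 + d\right)$)
$j{\left(9 \right)} - -191 = 9 \left(-2 + 9\right) - -191 = 9 \cdot 7 + 191 = 63 + 191 = 254$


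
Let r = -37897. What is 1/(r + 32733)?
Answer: -1/5164 ≈ -0.00019365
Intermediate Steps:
1/(r + 32733) = 1/(-37897 + 32733) = 1/(-5164) = -1/5164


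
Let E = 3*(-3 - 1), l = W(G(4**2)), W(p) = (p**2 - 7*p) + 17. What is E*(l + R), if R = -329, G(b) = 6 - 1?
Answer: 3864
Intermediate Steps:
G(b) = 5
W(p) = 17 + p**2 - 7*p
l = 7 (l = 17 + 5**2 - 7*5 = 17 + 25 - 35 = 7)
E = -12 (E = 3*(-4) = -12)
E*(l + R) = -12*(7 - 329) = -12*(-322) = 3864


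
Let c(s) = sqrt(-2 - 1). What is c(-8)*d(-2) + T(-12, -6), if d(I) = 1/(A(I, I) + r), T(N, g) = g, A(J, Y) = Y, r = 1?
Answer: -6 - I*sqrt(3) ≈ -6.0 - 1.732*I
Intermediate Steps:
c(s) = I*sqrt(3) (c(s) = sqrt(-3) = I*sqrt(3))
d(I) = 1/(1 + I) (d(I) = 1/(I + 1) = 1/(1 + I))
c(-8)*d(-2) + T(-12, -6) = (I*sqrt(3))/(1 - 2) - 6 = (I*sqrt(3))/(-1) - 6 = (I*sqrt(3))*(-1) - 6 = -I*sqrt(3) - 6 = -6 - I*sqrt(3)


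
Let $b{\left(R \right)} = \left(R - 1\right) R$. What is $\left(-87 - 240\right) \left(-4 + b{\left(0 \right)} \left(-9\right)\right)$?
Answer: $1308$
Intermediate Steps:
$b{\left(R \right)} = R \left(-1 + R\right)$ ($b{\left(R \right)} = \left(-1 + R\right) R = R \left(-1 + R\right)$)
$\left(-87 - 240\right) \left(-4 + b{\left(0 \right)} \left(-9\right)\right) = \left(-87 - 240\right) \left(-4 + 0 \left(-1 + 0\right) \left(-9\right)\right) = - 327 \left(-4 + 0 \left(-1\right) \left(-9\right)\right) = - 327 \left(-4 + 0 \left(-9\right)\right) = - 327 \left(-4 + 0\right) = \left(-327\right) \left(-4\right) = 1308$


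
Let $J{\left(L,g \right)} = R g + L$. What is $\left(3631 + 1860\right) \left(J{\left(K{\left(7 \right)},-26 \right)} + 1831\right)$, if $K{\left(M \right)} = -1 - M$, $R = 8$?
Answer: $8867965$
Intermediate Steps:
$J{\left(L,g \right)} = L + 8 g$ ($J{\left(L,g \right)} = 8 g + L = L + 8 g$)
$\left(3631 + 1860\right) \left(J{\left(K{\left(7 \right)},-26 \right)} + 1831\right) = \left(3631 + 1860\right) \left(\left(\left(-1 - 7\right) + 8 \left(-26\right)\right) + 1831\right) = 5491 \left(\left(\left(-1 - 7\right) - 208\right) + 1831\right) = 5491 \left(\left(-8 - 208\right) + 1831\right) = 5491 \left(-216 + 1831\right) = 5491 \cdot 1615 = 8867965$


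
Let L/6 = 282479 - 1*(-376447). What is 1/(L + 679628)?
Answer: 1/4633184 ≈ 2.1583e-7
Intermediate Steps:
L = 3953556 (L = 6*(282479 - 1*(-376447)) = 6*(282479 + 376447) = 6*658926 = 3953556)
1/(L + 679628) = 1/(3953556 + 679628) = 1/4633184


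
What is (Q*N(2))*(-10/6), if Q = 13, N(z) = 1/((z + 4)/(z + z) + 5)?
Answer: -10/3 ≈ -3.3333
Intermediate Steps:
N(z) = 1/(5 + (4 + z)/(2*z)) (N(z) = 1/((4 + z)/((2*z)) + 5) = 1/((4 + z)*(1/(2*z)) + 5) = 1/((4 + z)/(2*z) + 5) = 1/(5 + (4 + z)/(2*z)))
(Q*N(2))*(-10/6) = (13*(2*2/(4 + 11*2)))*(-10/6) = (13*(2*2/(4 + 22)))*(-10*⅙) = (13*(2*2/26))*(-5/3) = (13*(2*2*(1/26)))*(-5/3) = (13*(2/13))*(-5/3) = 2*(-5/3) = -10/3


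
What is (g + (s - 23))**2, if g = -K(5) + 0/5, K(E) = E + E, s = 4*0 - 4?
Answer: 1369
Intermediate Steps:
s = -4 (s = 0 - 4 = -4)
K(E) = 2*E
g = -10 (g = -2*5 + 0/5 = -1*10 + 0*(1/5) = -10 + 0 = -10)
(g + (s - 23))**2 = (-10 + (-4 - 23))**2 = (-10 - 27)**2 = (-37)**2 = 1369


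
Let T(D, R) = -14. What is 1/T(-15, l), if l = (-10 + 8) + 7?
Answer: -1/14 ≈ -0.071429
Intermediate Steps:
l = 5 (l = -2 + 7 = 5)
1/T(-15, l) = 1/(-14) = -1/14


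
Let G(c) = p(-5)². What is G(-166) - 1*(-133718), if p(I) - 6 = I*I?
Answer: 134679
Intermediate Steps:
p(I) = 6 + I² (p(I) = 6 + I*I = 6 + I²)
G(c) = 961 (G(c) = (6 + (-5)²)² = (6 + 25)² = 31² = 961)
G(-166) - 1*(-133718) = 961 - 1*(-133718) = 961 + 133718 = 134679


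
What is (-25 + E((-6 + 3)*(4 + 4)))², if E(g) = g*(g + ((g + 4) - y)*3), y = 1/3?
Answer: 4060225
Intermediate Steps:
y = ⅓ ≈ 0.33333
E(g) = g*(11 + 4*g) (E(g) = g*(g + ((g + 4) - 1*⅓)*3) = g*(g + ((4 + g) - ⅓)*3) = g*(g + (11/3 + g)*3) = g*(g + (11 + 3*g)) = g*(11 + 4*g))
(-25 + E((-6 + 3)*(4 + 4)))² = (-25 + ((-6 + 3)*(4 + 4))*(11 + 4*((-6 + 3)*(4 + 4))))² = (-25 + (-3*8)*(11 + 4*(-3*8)))² = (-25 - 24*(11 + 4*(-24)))² = (-25 - 24*(11 - 96))² = (-25 - 24*(-85))² = (-25 + 2040)² = 2015² = 4060225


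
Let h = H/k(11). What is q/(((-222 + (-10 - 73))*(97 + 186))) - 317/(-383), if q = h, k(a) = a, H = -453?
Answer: 301153904/363645095 ≈ 0.82815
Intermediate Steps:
h = -453/11 ≈ -41.182
q = -453/11 ≈ -41.182
q/(((-222 + (-10 - 73))*(97 + 186))) - 317/(-383) = -453*1/((-222 + (-10 - 73))*(97 + 186))/11 - 317/(-383) = -453*1/(283*(-222 - 83))/11 - 317*(-1/383) = -453/(11*((-305*283))) + 317/383 = -453/11/(-86315) + 317/383 = -453/11*(-1/86315) + 317/383 = 453/949465 + 317/383 = 301153904/363645095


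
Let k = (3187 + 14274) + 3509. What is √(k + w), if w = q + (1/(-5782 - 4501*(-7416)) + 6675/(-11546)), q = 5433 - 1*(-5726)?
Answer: √172969337495363450424729346/73373606124 ≈ 179.24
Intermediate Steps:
q = 11159 (q = 5433 + 5726 = 11159)
k = 20970 (k = 17461 + 3509 = 20970)
w = 4912401910927369/440241636744 (w = 11159 + (1/(-5782 - 4501*(-7416)) + 6675/(-11546)) = 11159 + (-1/7416/(-10283) + 6675*(-1/11546)) = 11159 + (-1/10283*(-1/7416) - 6675/11546) = 11159 + (1/76258728 - 6675/11546) = 11159 - 254513498927/440241636744 = 4912401910927369/440241636744 ≈ 11158.)
√(k + w) = √(20970 + 4912401910927369/440241636744) = √(14144269033449049/440241636744) = √172969337495363450424729346/73373606124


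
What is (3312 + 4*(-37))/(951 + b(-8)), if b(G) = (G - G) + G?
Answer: 3164/943 ≈ 3.3552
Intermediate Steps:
b(G) = G (b(G) = 0 + G = G)
(3312 + 4*(-37))/(951 + b(-8)) = (3312 + 4*(-37))/(951 - 8) = (3312 - 148)/943 = 3164*(1/943) = 3164/943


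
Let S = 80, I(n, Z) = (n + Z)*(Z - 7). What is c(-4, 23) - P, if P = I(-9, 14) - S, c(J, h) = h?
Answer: 68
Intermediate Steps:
I(n, Z) = (-7 + Z)*(Z + n) (I(n, Z) = (Z + n)*(-7 + Z) = (-7 + Z)*(Z + n))
P = -45 (P = (14² - 7*14 - 7*(-9) + 14*(-9)) - 1*80 = (196 - 98 + 63 - 126) - 80 = 35 - 80 = -45)
c(-4, 23) - P = 23 - 1*(-45) = 23 + 45 = 68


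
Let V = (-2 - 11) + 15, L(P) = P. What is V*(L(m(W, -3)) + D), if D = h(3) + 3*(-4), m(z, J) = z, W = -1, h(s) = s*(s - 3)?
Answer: -26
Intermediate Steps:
h(s) = s*(-3 + s)
V = 2 (V = -13 + 15 = 2)
D = -12 (D = 3*(-3 + 3) + 3*(-4) = 3*0 - 12 = 0 - 12 = -12)
V*(L(m(W, -3)) + D) = 2*(-1 - 12) = 2*(-13) = -26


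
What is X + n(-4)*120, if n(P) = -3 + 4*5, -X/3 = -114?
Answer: 2382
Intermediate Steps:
X = 342 (X = -3*(-114) = 342)
n(P) = 17 (n(P) = -3 + 20 = 17)
X + n(-4)*120 = 342 + 17*120 = 342 + 2040 = 2382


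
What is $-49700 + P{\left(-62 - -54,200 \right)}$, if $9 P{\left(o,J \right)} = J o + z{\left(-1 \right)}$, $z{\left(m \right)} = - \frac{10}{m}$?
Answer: $- \frac{149630}{3} \approx -49877.0$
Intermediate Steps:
$P{\left(o,J \right)} = \frac{10}{9} + \frac{J o}{9}$ ($P{\left(o,J \right)} = \frac{J o - \frac{10}{-1}}{9} = \frac{J o - -10}{9} = \frac{J o + 10}{9} = \frac{10 + J o}{9} = \frac{10}{9} + \frac{J o}{9}$)
$-49700 + P{\left(-62 - -54,200 \right)} = -49700 + \left(\frac{10}{9} + \frac{1}{9} \cdot 200 \left(-62 - -54\right)\right) = -49700 + \left(\frac{10}{9} + \frac{1}{9} \cdot 200 \left(-62 + 54\right)\right) = -49700 + \left(\frac{10}{9} + \frac{1}{9} \cdot 200 \left(-8\right)\right) = -49700 + \left(\frac{10}{9} - \frac{1600}{9}\right) = -49700 - \frac{530}{3} = - \frac{149630}{3}$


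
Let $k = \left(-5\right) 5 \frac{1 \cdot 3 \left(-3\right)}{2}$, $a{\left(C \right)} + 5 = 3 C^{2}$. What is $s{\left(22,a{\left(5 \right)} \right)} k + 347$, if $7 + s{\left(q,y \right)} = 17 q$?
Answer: $\frac{83269}{2} \approx 41635.0$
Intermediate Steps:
$a{\left(C \right)} = -5 + 3 C^{2}$
$s{\left(q,y \right)} = -7 + 17 q$
$k = \frac{225}{2}$ ($k = - 25 \cdot 3 \left(-3\right) \frac{1}{2} = - 25 \left(\left(-9\right) \frac{1}{2}\right) = \left(-25\right) \left(- \frac{9}{2}\right) = \frac{225}{2} \approx 112.5$)
$s{\left(22,a{\left(5 \right)} \right)} k + 347 = \left(-7 + 17 \cdot 22\right) \frac{225}{2} + 347 = \left(-7 + 374\right) \frac{225}{2} + 347 = 367 \cdot \frac{225}{2} + 347 = \frac{82575}{2} + 347 = \frac{83269}{2}$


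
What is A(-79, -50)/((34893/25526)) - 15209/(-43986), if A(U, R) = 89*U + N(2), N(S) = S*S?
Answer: -2629763667845/511601166 ≈ -5140.3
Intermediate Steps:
N(S) = S**2
A(U, R) = 4 + 89*U (A(U, R) = 89*U + 2**2 = 89*U + 4 = 4 + 89*U)
A(-79, -50)/((34893/25526)) - 15209/(-43986) = (4 + 89*(-79))/((34893/25526)) - 15209/(-43986) = (4 - 7031)/((34893*(1/25526))) - 15209*(-1/43986) = -7027/34893/25526 + 15209/43986 = -7027*25526/34893 + 15209/43986 = -179371202/34893 + 15209/43986 = -2629763667845/511601166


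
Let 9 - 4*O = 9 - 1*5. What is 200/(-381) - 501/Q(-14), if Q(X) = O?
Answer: -764524/1905 ≈ -401.32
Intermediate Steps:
O = 5/4 (O = 9/4 - (9 - 1*5)/4 = 9/4 - (9 - 5)/4 = 9/4 - ¼*4 = 9/4 - 1 = 5/4 ≈ 1.2500)
Q(X) = 5/4
200/(-381) - 501/Q(-14) = 200/(-381) - 501/5/4 = 200*(-1/381) - 501*⅘ = -200/381 - 2004/5 = -764524/1905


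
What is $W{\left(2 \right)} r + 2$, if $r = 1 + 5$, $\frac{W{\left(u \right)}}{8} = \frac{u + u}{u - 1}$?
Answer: $194$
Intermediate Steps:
$W{\left(u \right)} = \frac{16 u}{-1 + u}$ ($W{\left(u \right)} = 8 \frac{u + u}{u - 1} = 8 \frac{2 u}{-1 + u} = \frac{16 u}{-1 + u}$)
$r = 6$
$W{\left(2 \right)} r + 2 = 16 \cdot 2 \frac{1}{-1 + 2} \cdot 6 + 2 = 16 \cdot 2 \cdot 1^{-1} \cdot 6 + 2 = 16 \cdot 2 \cdot 1 \cdot 6 + 2 = 32 \cdot 6 + 2 = 192 + 2 = 194$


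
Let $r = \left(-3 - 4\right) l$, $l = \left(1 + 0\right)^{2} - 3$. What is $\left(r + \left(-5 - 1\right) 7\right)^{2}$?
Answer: $784$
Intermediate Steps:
$l = -2$ ($l = 1^{2} - 3 = 1 - 3 = -2$)
$r = 14$ ($r = \left(-3 - 4\right) \left(-2\right) = \left(-7\right) \left(-2\right) = 14$)
$\left(r + \left(-5 - 1\right) 7\right)^{2} = \left(14 + \left(-5 - 1\right) 7\right)^{2} = \left(14 - 42\right)^{2} = \left(-28\right)^{2} = 784$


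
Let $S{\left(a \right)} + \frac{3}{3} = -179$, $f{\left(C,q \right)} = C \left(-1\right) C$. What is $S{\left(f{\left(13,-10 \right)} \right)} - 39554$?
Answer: $-39734$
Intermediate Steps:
$f{\left(C,q \right)} = - C^{2}$ ($f{\left(C,q \right)} = - C C = - C^{2}$)
$S{\left(a \right)} = -180$ ($S{\left(a \right)} = -1 - 179 = -180$)
$S{\left(f{\left(13,-10 \right)} \right)} - 39554 = -180 - 39554 = -39734$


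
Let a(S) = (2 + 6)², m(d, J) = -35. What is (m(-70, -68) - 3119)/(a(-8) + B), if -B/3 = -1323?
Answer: -3154/4033 ≈ -0.78205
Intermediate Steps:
a(S) = 64 (a(S) = 8² = 64)
B = 3969 (B = -3*(-1323) = 3969)
(m(-70, -68) - 3119)/(a(-8) + B) = (-35 - 3119)/(64 + 3969) = -3154/4033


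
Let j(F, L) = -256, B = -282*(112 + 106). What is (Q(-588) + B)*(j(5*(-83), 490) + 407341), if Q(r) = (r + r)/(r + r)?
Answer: -25025550375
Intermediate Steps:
Q(r) = 1 (Q(r) = (2*r)/((2*r)) = (2*r)*(1/(2*r)) = 1)
B = -61476 (B = -282*218 = -61476)
(Q(-588) + B)*(j(5*(-83), 490) + 407341) = (1 - 61476)*(-256 + 407341) = -61475*407085 = -25025550375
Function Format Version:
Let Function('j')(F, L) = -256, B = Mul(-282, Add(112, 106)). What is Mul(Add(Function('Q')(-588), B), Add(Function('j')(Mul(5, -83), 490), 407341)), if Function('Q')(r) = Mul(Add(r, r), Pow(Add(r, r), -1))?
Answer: -25025550375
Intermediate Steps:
Function('Q')(r) = 1 (Function('Q')(r) = Mul(Mul(2, r), Pow(Mul(2, r), -1)) = Mul(Mul(2, r), Mul(Rational(1, 2), Pow(r, -1))) = 1)
B = -61476 (B = Mul(-282, 218) = -61476)
Mul(Add(Function('Q')(-588), B), Add(Function('j')(Mul(5, -83), 490), 407341)) = Mul(Add(1, -61476), Add(-256, 407341)) = Mul(-61475, 407085) = -25025550375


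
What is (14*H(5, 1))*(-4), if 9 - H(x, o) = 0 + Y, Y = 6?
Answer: -168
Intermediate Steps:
H(x, o) = 3 (H(x, o) = 9 - (0 + 6) = 9 - 1*6 = 9 - 6 = 3)
(14*H(5, 1))*(-4) = (14*3)*(-4) = 42*(-4) = -168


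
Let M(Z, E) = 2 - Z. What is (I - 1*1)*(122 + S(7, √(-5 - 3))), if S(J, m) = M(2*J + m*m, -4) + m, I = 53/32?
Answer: 1239/16 + 21*I*√2/16 ≈ 77.438 + 1.8562*I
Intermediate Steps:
I = 53/32 (I = 53*(1/32) = 53/32 ≈ 1.6563)
S(J, m) = 2 + m - m² - 2*J (S(J, m) = (2 - (2*J + m*m)) + m = (2 - (2*J + m²)) + m = (2 - (m² + 2*J)) + m = (2 + (-m² - 2*J)) + m = (2 - m² - 2*J) + m = 2 + m - m² - 2*J)
(I - 1*1)*(122 + S(7, √(-5 - 3))) = (53/32 - 1*1)*(122 + (2 + √(-5 - 3) - (√(-5 - 3))² - 2*7)) = (53/32 - 1)*(122 + (2 + √(-8) - (√(-8))² - 14)) = 21*(122 + (2 + 2*I*√2 - (2*I*√2)² - 14))/32 = 21*(122 + (2 + 2*I*√2 - 1*(-8) - 14))/32 = 21*(122 + (2 + 2*I*√2 + 8 - 14))/32 = 21*(122 + (-4 + 2*I*√2))/32 = 21*(118 + 2*I*√2)/32 = 1239/16 + 21*I*√2/16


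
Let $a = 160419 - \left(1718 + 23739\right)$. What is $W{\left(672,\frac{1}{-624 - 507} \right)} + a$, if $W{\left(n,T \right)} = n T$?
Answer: $\frac{50880450}{377} \approx 1.3496 \cdot 10^{5}$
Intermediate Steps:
$W{\left(n,T \right)} = T n$
$a = 134962$ ($a = 160419 - 25457 = 134962$)
$W{\left(672,\frac{1}{-624 - 507} \right)} + a = \frac{1}{-624 - 507} \cdot 672 + 134962 = \frac{1}{-1131} \cdot 672 + 134962 = \left(- \frac{1}{1131}\right) 672 + 134962 = - \frac{224}{377} + 134962 = \frac{50880450}{377}$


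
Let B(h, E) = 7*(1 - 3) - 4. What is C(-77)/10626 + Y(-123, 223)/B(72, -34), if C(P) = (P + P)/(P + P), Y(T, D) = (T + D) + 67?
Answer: -147877/15939 ≈ -9.2777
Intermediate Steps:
Y(T, D) = 67 + D + T (Y(T, D) = (D + T) + 67 = 67 + D + T)
B(h, E) = -18 (B(h, E) = 7*(-2) - 4 = -14 - 4 = -18)
C(P) = 1 (C(P) = (2*P)/((2*P)) = (2*P)*(1/(2*P)) = 1)
C(-77)/10626 + Y(-123, 223)/B(72, -34) = 1/10626 + (67 + 223 - 123)/(-18) = 1*(1/10626) + 167*(-1/18) = 1/10626 - 167/18 = -147877/15939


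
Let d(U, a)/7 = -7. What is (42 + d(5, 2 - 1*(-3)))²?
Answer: 49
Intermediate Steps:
d(U, a) = -49 (d(U, a) = 7*(-7) = -49)
(42 + d(5, 2 - 1*(-3)))² = (42 - 49)² = (-7)² = 49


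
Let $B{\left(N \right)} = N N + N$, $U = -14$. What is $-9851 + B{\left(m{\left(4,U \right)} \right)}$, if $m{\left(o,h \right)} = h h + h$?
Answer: $23455$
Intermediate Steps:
$m{\left(o,h \right)} = h + h^{2}$ ($m{\left(o,h \right)} = h^{2} + h = h + h^{2}$)
$B{\left(N \right)} = N + N^{2}$ ($B{\left(N \right)} = N^{2} + N = N + N^{2}$)
$-9851 + B{\left(m{\left(4,U \right)} \right)} = -9851 + - 14 \left(1 - 14\right) \left(1 - 14 \left(1 - 14\right)\right) = -9851 + \left(-14\right) \left(-13\right) \left(1 - -182\right) = -9851 + 182 \left(1 + 182\right) = -9851 + 182 \cdot 183 = -9851 + 33306 = 23455$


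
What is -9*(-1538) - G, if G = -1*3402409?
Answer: 3416251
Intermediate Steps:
G = -3402409
-9*(-1538) - G = -9*(-1538) - 1*(-3402409) = 13842 + 3402409 = 3416251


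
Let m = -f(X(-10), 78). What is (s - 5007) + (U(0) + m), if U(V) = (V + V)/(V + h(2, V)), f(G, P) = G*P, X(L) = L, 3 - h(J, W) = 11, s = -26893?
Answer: -31120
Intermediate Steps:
h(J, W) = -8 (h(J, W) = 3 - 1*11 = 3 - 11 = -8)
m = 780 (m = -(-10)*78 = -1*(-780) = 780)
U(V) = 2*V/(-8 + V) (U(V) = (V + V)/(V - 8) = (2*V)/(-8 + V) = 2*V/(-8 + V))
(s - 5007) + (U(0) + m) = (-26893 - 5007) + (2*0/(-8 + 0) + 780) = -31900 + (2*0/(-8) + 780) = -31900 + (2*0*(-⅛) + 780) = -31900 + (0 + 780) = -31900 + 780 = -31120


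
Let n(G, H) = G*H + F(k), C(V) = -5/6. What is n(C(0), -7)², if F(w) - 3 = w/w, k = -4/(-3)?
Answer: 3481/36 ≈ 96.694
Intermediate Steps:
k = 4/3 (k = -4*(-⅓) = 4/3 ≈ 1.3333)
C(V) = -⅚ (C(V) = -5*⅙ = -⅚)
F(w) = 4 (F(w) = 3 + w/w = 3 + 1 = 4)
n(G, H) = 4 + G*H (n(G, H) = G*H + 4 = 4 + G*H)
n(C(0), -7)² = (4 - ⅚*(-7))² = (4 + 35/6)² = (59/6)² = 3481/36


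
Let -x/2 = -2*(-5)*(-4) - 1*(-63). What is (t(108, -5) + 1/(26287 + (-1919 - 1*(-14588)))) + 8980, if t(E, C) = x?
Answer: 348032905/38956 ≈ 8934.0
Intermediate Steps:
x = -46 (x = -2*(-2*(-5)*(-4) - 1*(-63)) = -2*(10*(-4) + 63) = -2*(-40 + 63) = -2*23 = -46)
t(E, C) = -46
(t(108, -5) + 1/(26287 + (-1919 - 1*(-14588)))) + 8980 = (-46 + 1/(26287 + (-1919 - 1*(-14588)))) + 8980 = (-46 + 1/(26287 + (-1919 + 14588))) + 8980 = (-46 + 1/(26287 + 12669)) + 8980 = (-46 + 1/38956) + 8980 = -1791975/38956 + 8980 = 348032905/38956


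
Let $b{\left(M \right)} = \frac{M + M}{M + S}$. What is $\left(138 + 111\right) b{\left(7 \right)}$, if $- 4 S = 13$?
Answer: $\frac{4648}{5} \approx 929.6$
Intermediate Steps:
$S = - \frac{13}{4}$ ($S = \left(- \frac{1}{4}\right) 13 = - \frac{13}{4} \approx -3.25$)
$b{\left(M \right)} = \frac{2 M}{- \frac{13}{4} + M}$ ($b{\left(M \right)} = \frac{M + M}{M - \frac{13}{4}} = \frac{2 M}{- \frac{13}{4} + M}$)
$\left(138 + 111\right) b{\left(7 \right)} = \left(138 + 111\right) 8 \cdot 7 \frac{1}{-13 + 4 \cdot 7} = 249 \cdot 8 \cdot 7 \frac{1}{-13 + 28} = 249 \cdot 8 \cdot 7 \cdot \frac{1}{15} = 249 \cdot \frac{56}{15} = \frac{4648}{5}$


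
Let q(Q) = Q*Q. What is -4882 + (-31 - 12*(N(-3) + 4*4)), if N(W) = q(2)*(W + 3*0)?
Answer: -4961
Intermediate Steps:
q(Q) = Q²
N(W) = 4*W (N(W) = 2²*(W + 3*0) = 4*(W + 0) = 4*W)
-4882 + (-31 - 12*(N(-3) + 4*4)) = -4882 + (-31 - 12*(4*(-3) + 4*4)) = -4882 + (-31 - 12*(-12 + 16)) = -4882 + (-31 - 12*4) = -4882 + (-31 - 48) = -4882 - 79 = -4961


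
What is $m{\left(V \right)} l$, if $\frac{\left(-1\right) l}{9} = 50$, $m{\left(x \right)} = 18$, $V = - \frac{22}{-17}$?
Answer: $-8100$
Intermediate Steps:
$V = \frac{22}{17}$ ($V = \left(-22\right) \left(- \frac{1}{17}\right) = \frac{22}{17} \approx 1.2941$)
$l = -450$ ($l = \left(-9\right) 50 = -450$)
$m{\left(V \right)} l = 18 \left(-450\right) = -8100$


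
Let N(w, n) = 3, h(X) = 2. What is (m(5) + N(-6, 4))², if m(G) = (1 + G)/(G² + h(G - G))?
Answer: 841/81 ≈ 10.383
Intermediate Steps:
m(G) = (1 + G)/(2 + G²) (m(G) = (1 + G)/(G² + 2) = (1 + G)/(2 + G²))
(m(5) + N(-6, 4))² = ((1 + 5)/(2 + 5²) + 3)² = (6/(2 + 25) + 3)² = (6/27 + 3)² = ((1/27)*6 + 3)² = (2/9 + 3)² = (29/9)² = 841/81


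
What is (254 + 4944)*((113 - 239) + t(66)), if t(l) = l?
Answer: -311880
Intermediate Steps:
(254 + 4944)*((113 - 239) + t(66)) = (254 + 4944)*((113 - 239) + 66) = 5198*(-126 + 66) = 5198*(-60) = -311880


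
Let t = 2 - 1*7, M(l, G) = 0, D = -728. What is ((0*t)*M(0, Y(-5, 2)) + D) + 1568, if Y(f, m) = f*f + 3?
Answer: 840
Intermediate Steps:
Y(f, m) = 3 + f**2 (Y(f, m) = f**2 + 3 = 3 + f**2)
t = -5 (t = 2 - 7 = -5)
((0*t)*M(0, Y(-5, 2)) + D) + 1568 = ((0*(-5))*0 - 728) + 1568 = (0*0 - 728) + 1568 = (0 - 728) + 1568 = -728 + 1568 = 840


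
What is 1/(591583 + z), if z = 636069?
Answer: 1/1227652 ≈ 8.1456e-7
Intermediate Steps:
1/(591583 + z) = 1/(591583 + 636069) = 1/1227652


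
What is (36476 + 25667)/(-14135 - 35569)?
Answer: -62143/49704 ≈ -1.2503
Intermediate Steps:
(36476 + 25667)/(-14135 - 35569) = 62143/(-49704) = 62143*(-1/49704) = -62143/49704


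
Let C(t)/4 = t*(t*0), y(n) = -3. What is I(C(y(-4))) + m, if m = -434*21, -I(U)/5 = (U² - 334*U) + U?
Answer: -9114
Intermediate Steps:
C(t) = 0 (C(t) = 4*(t*(t*0)) = 4*(t*0) = 4*0 = 0)
I(U) = -5*U² + 1665*U (I(U) = -5*((U² - 334*U) + U) = -5*(U² - 333*U) = -5*U² + 1665*U)
m = -9114
I(C(y(-4))) + m = 5*0*(333 - 1*0) - 9114 = 5*0*(333 + 0) - 9114 = 5*0*333 - 9114 = 0 - 9114 = -9114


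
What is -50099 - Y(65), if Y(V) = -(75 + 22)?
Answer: -50002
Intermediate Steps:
Y(V) = -97 (Y(V) = -1*97 = -97)
-50099 - Y(65) = -50099 - 1*(-97) = -50099 + 97 = -50002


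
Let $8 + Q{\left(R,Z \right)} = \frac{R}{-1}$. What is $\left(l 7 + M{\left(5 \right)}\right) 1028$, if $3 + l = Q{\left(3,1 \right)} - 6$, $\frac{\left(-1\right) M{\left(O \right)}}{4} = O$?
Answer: $-164480$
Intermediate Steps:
$Q{\left(R,Z \right)} = -8 - R$ ($Q{\left(R,Z \right)} = -8 + \frac{R}{-1} = -8 + R \left(-1\right) = -8 - R$)
$M{\left(O \right)} = - 4 O$
$l = -20$ ($l = -3 - 17 = -20$)
$\left(l 7 + M{\left(5 \right)}\right) 1028 = \left(\left(-20\right) 7 - 20\right) 1028 = \left(-140 - 20\right) 1028 = \left(-160\right) 1028 = -164480$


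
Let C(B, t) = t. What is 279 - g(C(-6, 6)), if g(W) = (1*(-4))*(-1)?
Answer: 275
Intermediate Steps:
g(W) = 4 (g(W) = -4*(-1) = 4)
279 - g(C(-6, 6)) = 279 - 1*4 = 279 - 4 = 275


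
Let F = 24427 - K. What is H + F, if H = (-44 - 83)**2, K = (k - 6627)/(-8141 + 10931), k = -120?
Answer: 37719329/930 ≈ 40558.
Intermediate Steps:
K = -2249/930 (K = (-120 - 6627)/(-8141 + 10931) = -6747/2790 = -6747*1/2790 = -2249/930 ≈ -2.4183)
H = 16129 (H = (-127)**2 = 16129)
F = 22719359/930 (F = 24427 - 1*(-2249/930) = 24427 + 2249/930 = 22719359/930 ≈ 24429.)
H + F = 16129 + 22719359/930 = 37719329/930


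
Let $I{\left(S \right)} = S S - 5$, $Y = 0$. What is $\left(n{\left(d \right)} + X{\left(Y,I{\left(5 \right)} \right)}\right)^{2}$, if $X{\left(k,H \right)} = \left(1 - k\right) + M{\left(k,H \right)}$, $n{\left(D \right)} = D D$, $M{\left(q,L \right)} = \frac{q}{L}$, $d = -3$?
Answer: $100$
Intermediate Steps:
$n{\left(D \right)} = D^{2}$
$I{\left(S \right)} = -5 + S^{2}$ ($I{\left(S \right)} = S^{2} - 5 = -5 + S^{2}$)
$X{\left(k,H \right)} = 1 - k + \frac{k}{H}$ ($X{\left(k,H \right)} = \left(1 - k\right) + \frac{k}{H} = 1 - k + \frac{k}{H}$)
$\left(n{\left(d \right)} + X{\left(Y,I{\left(5 \right)} \right)}\right)^{2} = \left(\left(-3\right)^{2} + \left(1 - 0 + \frac{0}{-5 + 5^{2}}\right)\right)^{2} = \left(9 + \left(1 + 0 + \frac{0}{-5 + 25}\right)\right)^{2} = \left(9 + \left(1 + 0 + \frac{0}{20}\right)\right)^{2} = \left(9 + \left(1 + 0 + 0 \cdot \frac{1}{20}\right)\right)^{2} = \left(9 + \left(1 + 0 + 0\right)\right)^{2} = \left(9 + 1\right)^{2} = 10^{2} = 100$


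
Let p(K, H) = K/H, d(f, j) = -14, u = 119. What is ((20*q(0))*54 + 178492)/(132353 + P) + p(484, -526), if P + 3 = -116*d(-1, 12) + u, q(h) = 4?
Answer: 15629050/35266459 ≈ 0.44317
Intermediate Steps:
P = 1740 (P = -3 + (-116*(-14) + 119) = -3 + (1624 + 119) = -3 + 1743 = 1740)
((20*q(0))*54 + 178492)/(132353 + P) + p(484, -526) = ((20*4)*54 + 178492)/(132353 + 1740) + 484/(-526) = (80*54 + 178492)/134093 + 484*(-1/526) = (4320 + 178492)*(1/134093) - 242/263 = 182812*(1/134093) - 242/263 = 182812/134093 - 242/263 = 15629050/35266459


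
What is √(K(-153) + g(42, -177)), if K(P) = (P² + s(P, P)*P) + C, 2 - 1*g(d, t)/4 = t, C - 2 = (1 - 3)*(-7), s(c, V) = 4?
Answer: √23529 ≈ 153.39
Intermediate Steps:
C = 16 (C = 2 + (1 - 3)*(-7) = 2 - 2*(-7) = 2 + 14 = 16)
g(d, t) = 8 - 4*t
K(P) = 16 + P² + 4*P (K(P) = (P² + 4*P) + 16 = 16 + P² + 4*P)
√(K(-153) + g(42, -177)) = √((16 + (-153)² + 4*(-153)) + (8 - 4*(-177))) = √((16 + 23409 - 612) + (8 + 708)) = √(22813 + 716) = √23529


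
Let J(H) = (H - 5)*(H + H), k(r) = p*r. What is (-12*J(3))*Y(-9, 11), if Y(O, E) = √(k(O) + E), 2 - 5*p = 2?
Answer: 144*√11 ≈ 477.59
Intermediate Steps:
p = 0 (p = ⅖ - ⅕*2 = ⅖ - ⅖ = 0)
k(r) = 0 (k(r) = 0*r = 0)
Y(O, E) = √E (Y(O, E) = √(0 + E) = √E)
J(H) = 2*H*(-5 + H) (J(H) = (-5 + H)*(2*H) = 2*H*(-5 + H))
(-12*J(3))*Y(-9, 11) = (-24*3*(-5 + 3))*√11 = (-24*3*(-2))*√11 = (-12*(-12))*√11 = 144*√11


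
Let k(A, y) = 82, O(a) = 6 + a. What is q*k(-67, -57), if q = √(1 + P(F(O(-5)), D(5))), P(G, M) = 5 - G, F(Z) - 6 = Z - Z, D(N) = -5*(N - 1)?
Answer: 0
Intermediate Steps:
D(N) = 5 - 5*N (D(N) = -5*(-1 + N) = 5 - 5*N)
F(Z) = 6 (F(Z) = 6 + (Z - Z) = 6 + 0 = 6)
q = 0 (q = √(1 + (5 - 1*6)) = √(1 + (5 - 6)) = √(1 - 1) = √0 = 0)
q*k(-67, -57) = 0*82 = 0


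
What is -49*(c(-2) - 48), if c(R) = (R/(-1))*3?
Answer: 2058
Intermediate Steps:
c(R) = -3*R (c(R) = (R*(-1))*3 = -R*3 = -3*R)
-49*(c(-2) - 48) = -49*(-3*(-2) - 48) = -49*(6 - 48) = -49*(-42) = 2058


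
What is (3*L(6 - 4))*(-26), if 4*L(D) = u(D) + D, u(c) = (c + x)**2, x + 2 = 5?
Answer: -1053/2 ≈ -526.50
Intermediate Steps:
x = 3 (x = -2 + 5 = 3)
u(c) = (3 + c)**2 (u(c) = (c + 3)**2 = (3 + c)**2)
L(D) = D/4 + (3 + D)**2/4 (L(D) = ((3 + D)**2 + D)/4 = (D + (3 + D)**2)/4 = D/4 + (3 + D)**2/4)
(3*L(6 - 4))*(-26) = (3*((6 - 4)/4 + (3 + (6 - 4))**2/4))*(-26) = (3*((1/4)*2 + (3 + 2)**2/4))*(-26) = (3*(1/2 + (1/4)*5**2))*(-26) = (3*(1/2 + (1/4)*25))*(-26) = (3*(1/2 + 25/4))*(-26) = (3*(27/4))*(-26) = (81/4)*(-26) = -1053/2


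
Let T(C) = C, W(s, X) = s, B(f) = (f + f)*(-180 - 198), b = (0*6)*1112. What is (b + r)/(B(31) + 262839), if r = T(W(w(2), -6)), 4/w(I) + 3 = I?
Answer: -4/239403 ≈ -1.6708e-5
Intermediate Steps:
w(I) = 4/(-3 + I)
b = 0 (b = 0*1112 = 0)
B(f) = -756*f (B(f) = (2*f)*(-378) = -756*f)
r = -4 (r = 4/(-3 + 2) = 4/(-1) = 4*(-1) = -4)
(b + r)/(B(31) + 262839) = (0 - 4)/(-756*31 + 262839) = -4/(-23436 + 262839) = -4/239403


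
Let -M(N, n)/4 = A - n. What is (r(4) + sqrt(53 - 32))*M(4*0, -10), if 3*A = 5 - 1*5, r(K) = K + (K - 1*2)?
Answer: -240 - 40*sqrt(21) ≈ -423.30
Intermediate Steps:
r(K) = -2 + 2*K (r(K) = K + (K - 2) = K + (-2 + K) = -2 + 2*K)
A = 0 (A = (5 - 1*5)/3 = (5 - 5)/3 = (1/3)*0 = 0)
M(N, n) = 4*n (M(N, n) = -4*(0 - n) = -(-4)*n = 4*n)
(r(4) + sqrt(53 - 32))*M(4*0, -10) = ((-2 + 2*4) + sqrt(53 - 32))*(4*(-10)) = ((-2 + 8) + sqrt(21))*(-40) = (6 + sqrt(21))*(-40) = -240 - 40*sqrt(21)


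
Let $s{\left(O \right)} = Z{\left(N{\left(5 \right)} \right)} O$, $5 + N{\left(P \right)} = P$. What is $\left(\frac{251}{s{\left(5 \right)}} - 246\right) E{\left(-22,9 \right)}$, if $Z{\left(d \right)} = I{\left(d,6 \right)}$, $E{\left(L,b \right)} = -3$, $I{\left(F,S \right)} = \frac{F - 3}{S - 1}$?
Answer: $989$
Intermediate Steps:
$N{\left(P \right)} = -5 + P$
$I{\left(F,S \right)} = \frac{-3 + F}{-1 + S}$
$Z{\left(d \right)} = - \frac{3}{5} + \frac{d}{5}$ ($Z{\left(d \right)} = \frac{-3 + d}{-1 + 6} = \frac{-3 + d}{5} = - \frac{3}{5} + \frac{d}{5}$)
$s{\left(O \right)} = - \frac{3 O}{5}$ ($s{\left(O \right)} = \left(- \frac{3}{5} + \frac{-5 + 5}{5}\right) O = \left(- \frac{3}{5} + \frac{1}{5} \cdot 0\right) O = \left(- \frac{3}{5} + 0\right) O = - \frac{3 O}{5}$)
$\left(\frac{251}{s{\left(5 \right)}} - 246\right) E{\left(-22,9 \right)} = \left(\frac{251}{\left(- \frac{3}{5}\right) 5} - 246\right) \left(-3\right) = \left(\frac{251}{-3} - 246\right) \left(-3\right) = \left(251 \left(- \frac{1}{3}\right) - 246\right) \left(-3\right) = \left(- \frac{251}{3} - 246\right) \left(-3\right) = \left(- \frac{989}{3}\right) \left(-3\right) = 989$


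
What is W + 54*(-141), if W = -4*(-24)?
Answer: -7518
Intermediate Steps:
W = 96
W + 54*(-141) = 96 + 54*(-141) = 96 - 7614 = -7518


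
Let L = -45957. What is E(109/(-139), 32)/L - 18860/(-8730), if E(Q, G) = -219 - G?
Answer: 28964675/13373487 ≈ 2.1658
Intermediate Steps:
E(109/(-139), 32)/L - 18860/(-8730) = (-219 - 1*32)/(-45957) - 18860/(-8730) = (-219 - 32)*(-1/45957) - 18860*(-1/8730) = -251*(-1/45957) + 1886/873 = 251/45957 + 1886/873 = 28964675/13373487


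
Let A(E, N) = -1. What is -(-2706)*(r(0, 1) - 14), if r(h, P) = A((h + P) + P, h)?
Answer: -40590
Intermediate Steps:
r(h, P) = -1
-(-2706)*(r(0, 1) - 14) = -(-2706)*(-1 - 14) = -(-2706)*(-15) = -451*90 = -40590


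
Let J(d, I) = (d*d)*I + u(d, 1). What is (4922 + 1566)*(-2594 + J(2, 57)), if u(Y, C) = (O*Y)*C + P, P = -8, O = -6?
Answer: -15480368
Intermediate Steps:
u(Y, C) = -8 - 6*C*Y (u(Y, C) = (-6*Y)*C - 8 = -6*C*Y - 8 = -8 - 6*C*Y)
J(d, I) = -8 - 6*d + I*d**2 (J(d, I) = (d*d)*I + (-8 - 6*1*d) = d**2*I + (-8 - 6*d) = I*d**2 + (-8 - 6*d) = -8 - 6*d + I*d**2)
(4922 + 1566)*(-2594 + J(2, 57)) = (4922 + 1566)*(-2594 + (-8 - 6*2 + 57*2**2)) = 6488*(-2594 + (-8 - 12 + 57*4)) = 6488*(-2594 + (-8 - 12 + 228)) = 6488*(-2594 + 208) = 6488*(-2386) = -15480368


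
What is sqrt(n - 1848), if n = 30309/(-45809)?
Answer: I*sqrt(3879350785869)/45809 ≈ 42.996*I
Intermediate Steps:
n = -30309/45809 (n = 30309*(-1/45809) = -30309/45809 ≈ -0.66164)
sqrt(n - 1848) = sqrt(-30309/45809 - 1848) = sqrt(-84685341/45809) = I*sqrt(3879350785869)/45809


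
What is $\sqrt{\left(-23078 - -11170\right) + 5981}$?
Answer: $i \sqrt{5927} \approx 76.987 i$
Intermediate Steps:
$\sqrt{\left(-23078 - -11170\right) + 5981} = \sqrt{\left(-23078 + 11170\right) + 5981} = \sqrt{-11908 + 5981} = \sqrt{-5927} = i \sqrt{5927}$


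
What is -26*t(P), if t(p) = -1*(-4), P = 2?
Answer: -104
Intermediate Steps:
t(p) = 4
-26*t(P) = -26*4 = -104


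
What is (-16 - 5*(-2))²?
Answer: 36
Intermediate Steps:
(-16 - 5*(-2))² = (-16 + 10)² = (-6)² = 36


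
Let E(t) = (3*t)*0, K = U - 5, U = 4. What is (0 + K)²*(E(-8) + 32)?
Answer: 32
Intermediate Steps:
K = -1 (K = 4 - 5 = -1)
E(t) = 0
(0 + K)²*(E(-8) + 32) = (0 - 1)²*(0 + 32) = (-1)²*32 = 1*32 = 32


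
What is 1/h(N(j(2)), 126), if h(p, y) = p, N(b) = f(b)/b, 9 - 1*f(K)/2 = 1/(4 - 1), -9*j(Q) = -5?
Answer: 5/156 ≈ 0.032051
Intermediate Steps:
j(Q) = 5/9 (j(Q) = -⅑*(-5) = 5/9)
f(K) = 52/3 (f(K) = 18 - 2/(4 - 1) = 18 - 2/3 = 18 - 2*⅓ = 18 - ⅔ = 52/3)
N(b) = 52/(3*b)
1/h(N(j(2)), 126) = 1/(52/(3*(5/9))) = 1/((52/3)*(9/5)) = 1/(156/5) = 5/156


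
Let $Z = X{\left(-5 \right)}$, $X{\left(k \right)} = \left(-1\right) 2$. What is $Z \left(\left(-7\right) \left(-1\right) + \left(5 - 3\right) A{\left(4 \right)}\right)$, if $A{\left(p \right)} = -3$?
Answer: $-2$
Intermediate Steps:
$X{\left(k \right)} = -2$
$Z = -2$
$Z \left(\left(-7\right) \left(-1\right) + \left(5 - 3\right) A{\left(4 \right)}\right) = - 2 \left(\left(-7\right) \left(-1\right) + \left(5 - 3\right) \left(-3\right)\right) = - 2 \left(7 + 2 \left(-3\right)\right) = - 2 \left(7 - 6\right) = \left(-2\right) 1 = -2$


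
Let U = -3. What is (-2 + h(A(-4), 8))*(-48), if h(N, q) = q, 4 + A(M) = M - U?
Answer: -288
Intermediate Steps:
A(M) = -1 + M (A(M) = -4 + (M - 1*(-3)) = -4 + (M + 3) = -4 + (3 + M) = -1 + M)
(-2 + h(A(-4), 8))*(-48) = (-2 + 8)*(-48) = 6*(-48) = -288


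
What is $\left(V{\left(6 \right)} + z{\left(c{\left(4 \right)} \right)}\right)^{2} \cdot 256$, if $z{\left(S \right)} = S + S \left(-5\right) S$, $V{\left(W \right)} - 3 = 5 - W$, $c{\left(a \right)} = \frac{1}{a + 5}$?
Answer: $\frac{7054336}{6561} \approx 1075.2$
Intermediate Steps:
$c{\left(a \right)} = \frac{1}{5 + a}$
$V{\left(W \right)} = 8 - W$ ($V{\left(W \right)} = 3 - \left(-5 + W\right) = 8 - W$)
$z{\left(S \right)} = S - 5 S^{2}$ ($z{\left(S \right)} = S + - 5 S S = S - 5 S^{2}$)
$\left(V{\left(6 \right)} + z{\left(c{\left(4 \right)} \right)}\right)^{2} \cdot 256 = \left(\left(8 - 6\right) + \frac{1 - \frac{5}{5 + 4}}{5 + 4}\right)^{2} \cdot 256 = \left(\left(8 - 6\right) + \frac{1 - \frac{5}{9}}{9}\right)^{2} \cdot 256 = \left(2 + \frac{1 - \frac{5}{9}}{9}\right)^{2} \cdot 256 = \left(2 + \frac{1}{9} \cdot \frac{4}{9}\right)^{2} \cdot 256 = \left(2 + \frac{4}{81}\right)^{2} \cdot 256 = \left(\frac{166}{81}\right)^{2} \cdot 256 = \frac{27556}{6561} \cdot 256 = \frac{7054336}{6561}$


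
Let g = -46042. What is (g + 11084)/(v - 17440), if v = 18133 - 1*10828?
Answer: 34958/10135 ≈ 3.4492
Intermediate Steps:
v = 7305 (v = 18133 - 10828 = 7305)
(g + 11084)/(v - 17440) = (-46042 + 11084)/(7305 - 17440) = -34958/(-10135) = -34958*(-1/10135) = 34958/10135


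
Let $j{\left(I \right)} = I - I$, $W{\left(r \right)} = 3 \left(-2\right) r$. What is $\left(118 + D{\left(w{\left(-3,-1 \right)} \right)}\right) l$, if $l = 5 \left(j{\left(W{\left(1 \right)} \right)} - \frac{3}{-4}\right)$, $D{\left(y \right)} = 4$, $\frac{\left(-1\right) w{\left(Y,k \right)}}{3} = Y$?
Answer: $\frac{915}{2} \approx 457.5$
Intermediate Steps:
$w{\left(Y,k \right)} = - 3 Y$
$W{\left(r \right)} = - 6 r$
$j{\left(I \right)} = 0$
$l = \frac{15}{4}$ ($l = 5 \left(0 - \frac{3}{-4}\right) = 5 \left(0 - - \frac{3}{4}\right) = 5 \left(0 + \frac{3}{4}\right) = 5 \cdot \frac{3}{4} = \frac{15}{4} \approx 3.75$)
$\left(118 + D{\left(w{\left(-3,-1 \right)} \right)}\right) l = \left(118 + 4\right) \frac{15}{4} = 122 \cdot \frac{15}{4} = \frac{915}{2}$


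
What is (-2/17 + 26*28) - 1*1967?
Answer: -21065/17 ≈ -1239.1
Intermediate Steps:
(-2/17 + 26*28) - 1*1967 = (-2*1/17 + 728) - 1967 = (-2/17 + 728) - 1967 = 12374/17 - 1967 = -21065/17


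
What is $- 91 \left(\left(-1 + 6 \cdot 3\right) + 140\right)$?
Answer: $-14287$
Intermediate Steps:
$- 91 \left(\left(-1 + 6 \cdot 3\right) + 140\right) = - 91 \left(\left(-1 + 18\right) + 140\right) = - 91 \left(17 + 140\right) = \left(-91\right) 157 = -14287$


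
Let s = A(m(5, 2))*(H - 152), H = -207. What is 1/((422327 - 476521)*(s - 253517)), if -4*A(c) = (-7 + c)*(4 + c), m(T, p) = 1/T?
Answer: 25/346950340261 ≈ 7.2056e-11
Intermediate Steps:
A(c) = -(-7 + c)*(4 + c)/4
s = -128163/50 (s = (7 - (1/5)²/4 + (¾)/5)*(-207 - 152) = (7 - (⅕)²/4 + (¾)*(⅕))*(-359) = (7 - ¼*1/25 + 3/20)*(-359) = (7 - 1/100 + 3/20)*(-359) = (357/50)*(-359) = -128163/50 ≈ -2563.3)
1/((422327 - 476521)*(s - 253517)) = 1/((422327 - 476521)*(-128163/50 - 253517)) = 1/(-54194*(-12804013/50)) = 1/(346950340261/25) = 25/346950340261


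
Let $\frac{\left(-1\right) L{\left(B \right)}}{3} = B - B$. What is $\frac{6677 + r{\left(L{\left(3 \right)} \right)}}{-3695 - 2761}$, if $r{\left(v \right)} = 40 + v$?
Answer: $- \frac{2239}{2152} \approx -1.0404$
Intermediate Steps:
$L{\left(B \right)} = 0$ ($L{\left(B \right)} = - 3 \left(B - B\right) = \left(-3\right) 0 = 0$)
$\frac{6677 + r{\left(L{\left(3 \right)} \right)}}{-3695 - 2761} = \frac{6677 + \left(40 + 0\right)}{-3695 - 2761} = \frac{6677 + 40}{-6456} = 6717 \left(- \frac{1}{6456}\right) = - \frac{2239}{2152}$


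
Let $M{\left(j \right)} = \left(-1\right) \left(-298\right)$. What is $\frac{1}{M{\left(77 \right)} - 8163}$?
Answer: $- \frac{1}{7865} \approx -0.00012715$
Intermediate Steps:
$M{\left(j \right)} = 298$
$\frac{1}{M{\left(77 \right)} - 8163} = \frac{1}{298 - 8163} = \frac{1}{-7865} = - \frac{1}{7865}$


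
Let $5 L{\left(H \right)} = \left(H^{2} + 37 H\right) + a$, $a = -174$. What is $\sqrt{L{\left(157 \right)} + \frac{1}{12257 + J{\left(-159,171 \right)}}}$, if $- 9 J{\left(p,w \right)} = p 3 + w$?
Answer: $\frac{\sqrt{22874819984295}}{61455} \approx 77.825$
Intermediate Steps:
$J{\left(p,w \right)} = - \frac{p}{3} - \frac{w}{9}$ ($J{\left(p,w \right)} = - \frac{p 3 + w}{9} = - \frac{3 p + w}{9} = - \frac{w + 3 p}{9} = - \frac{p}{3} - \frac{w}{9}$)
$L{\left(H \right)} = - \frac{174}{5} + \frac{H^{2}}{5} + \frac{37 H}{5}$ ($L{\left(H \right)} = \frac{\left(H^{2} + 37 H\right) - 174}{5} = \frac{-174 + H^{2} + 37 H}{5} = - \frac{174}{5} + \frac{H^{2}}{5} + \frac{37 H}{5}$)
$\sqrt{L{\left(157 \right)} + \frac{1}{12257 + J{\left(-159,171 \right)}}} = \sqrt{\left(- \frac{174}{5} + \frac{157^{2}}{5} + \frac{37}{5} \cdot 157\right) + \frac{1}{12257 - -34}} = \sqrt{\left(- \frac{174}{5} + \frac{1}{5} \cdot 24649 + \frac{5809}{5}\right) + \frac{1}{12257 + \left(53 - 19\right)}} = \sqrt{\left(- \frac{174}{5} + \frac{24649}{5} + \frac{5809}{5}\right) + \frac{1}{12257 + 34}} = \sqrt{\frac{30284}{5} + \frac{1}{12291}} = \sqrt{\frac{372220649}{61455}} = \frac{\sqrt{22874819984295}}{61455}$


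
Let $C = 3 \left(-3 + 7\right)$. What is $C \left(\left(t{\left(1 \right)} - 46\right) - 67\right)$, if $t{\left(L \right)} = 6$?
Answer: $-1284$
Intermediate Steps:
$C = 12$ ($C = 3 \cdot 4 = 12$)
$C \left(\left(t{\left(1 \right)} - 46\right) - 67\right) = 12 \left(\left(6 - 46\right) - 67\right) = 12 \left(-40 - 67\right) = 12 \left(-107\right) = -1284$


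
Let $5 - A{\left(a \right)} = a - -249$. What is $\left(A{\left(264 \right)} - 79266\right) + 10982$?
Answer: $-68792$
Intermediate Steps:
$A{\left(a \right)} = -244 - a$ ($A{\left(a \right)} = 5 - \left(a - -249\right) = 5 - \left(a + 249\right) = 5 - \left(249 + a\right) = -244 - a$)
$\left(A{\left(264 \right)} - 79266\right) + 10982 = \left(\left(-244 - 264\right) - 79266\right) + 10982 = \left(-508 - 79266\right) + 10982 = -79774 + 10982 = -68792$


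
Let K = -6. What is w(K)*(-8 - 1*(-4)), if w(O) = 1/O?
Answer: ⅔ ≈ 0.66667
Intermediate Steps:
w(K)*(-8 - 1*(-4)) = (-8 - 1*(-4))/(-6) = -(-8 + 4)/6 = -⅙*(-4) = ⅔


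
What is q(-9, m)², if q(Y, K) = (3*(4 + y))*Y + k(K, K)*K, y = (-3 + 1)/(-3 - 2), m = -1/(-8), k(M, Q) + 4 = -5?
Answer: 23011209/1600 ≈ 14382.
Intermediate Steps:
k(M, Q) = -9 (k(M, Q) = -4 - 5 = -9)
m = ⅛ (m = -1*(-⅛) = ⅛ ≈ 0.12500)
y = ⅖ (y = -2/(-5) = -2*(-⅕) = ⅖ ≈ 0.40000)
q(Y, K) = -9*K + 66*Y/5 (q(Y, K) = (3*(4 + ⅖))*Y - 9*K = (3*(22/5))*Y - 9*K = 66*Y/5 - 9*K = -9*K + 66*Y/5)
q(-9, m)² = (-9*⅛ + (66/5)*(-9))² = (-9/8 - 594/5)² = (-4797/40)² = 23011209/1600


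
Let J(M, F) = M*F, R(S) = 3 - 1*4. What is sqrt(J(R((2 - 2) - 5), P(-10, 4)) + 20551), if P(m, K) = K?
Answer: 3*sqrt(2283) ≈ 143.34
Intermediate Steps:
R(S) = -1 (R(S) = 3 - 4 = -1)
J(M, F) = F*M
sqrt(J(R((2 - 2) - 5), P(-10, 4)) + 20551) = sqrt(4*(-1) + 20551) = sqrt(-4 + 20551) = sqrt(20547) = 3*sqrt(2283)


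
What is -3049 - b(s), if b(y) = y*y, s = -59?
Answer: -6530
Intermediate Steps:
b(y) = y²
-3049 - b(s) = -3049 - 1*(-59)² = -3049 - 1*3481 = -3049 - 3481 = -6530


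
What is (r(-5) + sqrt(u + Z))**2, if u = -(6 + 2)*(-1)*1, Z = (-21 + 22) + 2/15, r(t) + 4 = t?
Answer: (135 - sqrt(2055))**2/225 ≈ 35.735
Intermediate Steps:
r(t) = -4 + t
Z = 17/15 (Z = 1 + 2*(1/15) = 1 + 2/15 = 17/15 ≈ 1.1333)
u = 8 (u = -8*(-1)*1 = -1*(-8)*1 = 8*1 = 8)
(r(-5) + sqrt(u + Z))**2 = ((-4 - 5) + sqrt(8 + 17/15))**2 = (-9 + sqrt(137/15))**2 = (-9 + sqrt(2055)/15)**2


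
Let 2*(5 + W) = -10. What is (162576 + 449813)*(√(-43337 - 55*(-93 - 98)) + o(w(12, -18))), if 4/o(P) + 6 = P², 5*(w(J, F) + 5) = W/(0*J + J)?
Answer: 88184016/745 + 14697336*I*√57 ≈ 1.1837e+5 + 1.1096e+8*I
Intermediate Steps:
W = -10 (W = -5 + (½)*(-10) = -5 - 5 = -10)
w(J, F) = -5 - 2/J (w(J, F) = -5 + (-10/(0*J + J))/5 = -5 + (-10/(0 + J))/5 = -5 + (-10/J)/5 = -5 - 2/J)
o(P) = 4/(-6 + P²)
(162576 + 449813)*(√(-43337 - 55*(-93 - 98)) + o(w(12, -18))) = (162576 + 449813)*(√(-43337 - 55*(-93 - 98)) + 4/(-6 + (-5 - 2/12)²)) = 612389*(√(-43337 - 55*(-191)) + 4/(-6 + (-5 - 2*1/12)²)) = 612389*(√(-43337 + 10505) + 4/(-6 + (-5 - ⅙)²)) = 612389*(√(-32832) + 4/(-6 + (-31/6)²)) = 612389*(24*I*√57 + 4/(-6 + 961/36)) = 612389*(24*I*√57 + 4/(745/36)) = 612389*(24*I*√57 + 4*(36/745)) = 612389*(24*I*√57 + 144/745) = 612389*(144/745 + 24*I*√57) = 88184016/745 + 14697336*I*√57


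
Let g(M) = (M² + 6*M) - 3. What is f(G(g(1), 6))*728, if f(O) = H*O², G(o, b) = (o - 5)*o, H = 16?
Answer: 186368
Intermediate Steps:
g(M) = -3 + M² + 6*M
G(o, b) = o*(-5 + o) (G(o, b) = (-5 + o)*o = o*(-5 + o))
f(O) = 16*O²
f(G(g(1), 6))*728 = (16*((-3 + 1² + 6*1)*(-5 + (-3 + 1² + 6*1)))²)*728 = (16*((-3 + 1 + 6)*(-5 + (-3 + 1 + 6)))²)*728 = (16*(4*(-5 + 4))²)*728 = (16*(4*(-1))²)*728 = (16*(-4)²)*728 = (16*16)*728 = 256*728 = 186368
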